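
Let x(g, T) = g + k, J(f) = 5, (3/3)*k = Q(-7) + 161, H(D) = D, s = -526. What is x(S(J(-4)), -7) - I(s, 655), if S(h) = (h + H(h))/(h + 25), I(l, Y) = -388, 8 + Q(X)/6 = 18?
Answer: 1828/3 ≈ 609.33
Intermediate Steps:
Q(X) = 60 (Q(X) = -48 + 6*18 = -48 + 108 = 60)
k = 221 (k = 60 + 161 = 221)
S(h) = 2*h/(25 + h) (S(h) = (h + h)/(h + 25) = (2*h)/(25 + h) = 2*h/(25 + h))
x(g, T) = 221 + g (x(g, T) = g + 221 = 221 + g)
x(S(J(-4)), -7) - I(s, 655) = (221 + 2*5/(25 + 5)) - 1*(-388) = (221 + 2*5/30) + 388 = (221 + 2*5*(1/30)) + 388 = (221 + ⅓) + 388 = 664/3 + 388 = 1828/3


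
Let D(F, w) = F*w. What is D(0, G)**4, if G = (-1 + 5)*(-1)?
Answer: 0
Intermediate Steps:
G = -4 (G = 4*(-1) = -4)
D(0, G)**4 = (0*(-4))**4 = 0**4 = 0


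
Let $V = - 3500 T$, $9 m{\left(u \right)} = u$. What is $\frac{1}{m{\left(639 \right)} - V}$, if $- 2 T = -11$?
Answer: $\frac{1}{19321} \approx 5.1757 \cdot 10^{-5}$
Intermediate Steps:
$T = \frac{11}{2}$ ($T = \left(- \frac{1}{2}\right) \left(-11\right) = \frac{11}{2} \approx 5.5$)
$m{\left(u \right)} = \frac{u}{9}$
$V = -19250$ ($V = \left(-3500\right) \frac{11}{2} = -19250$)
$\frac{1}{m{\left(639 \right)} - V} = \frac{1}{\frac{1}{9} \cdot 639 - -19250} = \frac{1}{71 + 19250} = \frac{1}{19321}$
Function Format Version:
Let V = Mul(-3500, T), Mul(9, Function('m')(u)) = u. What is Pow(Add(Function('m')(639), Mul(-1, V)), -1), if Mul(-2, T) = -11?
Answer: Rational(1, 19321) ≈ 5.1757e-5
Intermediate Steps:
T = Rational(11, 2) (T = Mul(Rational(-1, 2), -11) = Rational(11, 2) ≈ 5.5000)
Function('m')(u) = Mul(Rational(1, 9), u)
V = -19250 (V = Mul(-3500, Rational(11, 2)) = -19250)
Pow(Add(Function('m')(639), Mul(-1, V)), -1) = Pow(Add(Mul(Rational(1, 9), 639), Mul(-1, -19250)), -1) = Pow(Add(71, 19250), -1) = Pow(19321, -1) = Rational(1, 19321)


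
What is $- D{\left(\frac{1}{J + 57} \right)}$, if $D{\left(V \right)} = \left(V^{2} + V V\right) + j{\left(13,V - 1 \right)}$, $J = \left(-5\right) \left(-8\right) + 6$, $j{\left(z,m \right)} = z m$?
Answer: $\frac{136576}{10609} \approx 12.874$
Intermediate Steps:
$j{\left(z,m \right)} = m z$
$J = 46$ ($J = 40 + 6 = 46$)
$D{\left(V \right)} = -13 + 2 V^{2} + 13 V$ ($D{\left(V \right)} = \left(V^{2} + V V\right) + \left(V - 1\right) 13 = \left(V^{2} + V^{2}\right) + \left(-1 + V\right) 13 = 2 V^{2} + \left(-13 + 13 V\right) = -13 + 2 V^{2} + 13 V$)
$- D{\left(\frac{1}{J + 57} \right)} = - (-13 + 2 \left(\frac{1}{46 + 57}\right)^{2} + \frac{13}{46 + 57}) = - (-13 + 2 \left(\frac{1}{103}\right)^{2} + \frac{13}{103}) = - (-13 + \frac{2}{10609} + 13 \cdot \frac{1}{103}) = - (-13 + 2 \cdot \frac{1}{10609} + \frac{13}{103}) = - (-13 + \frac{2}{10609} + \frac{13}{103}) = \left(-1\right) \left(- \frac{136576}{10609}\right) = \frac{136576}{10609}$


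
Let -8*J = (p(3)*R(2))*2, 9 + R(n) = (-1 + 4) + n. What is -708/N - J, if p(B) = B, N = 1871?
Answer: -6321/1871 ≈ -3.3784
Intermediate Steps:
R(n) = -6 + n (R(n) = -9 + ((-1 + 4) + n) = -9 + (3 + n) = -6 + n)
J = 3 (J = -3*(-6 + 2)*2/8 = -3*(-4)*2/8 = -(-3)*2/2 = -1/8*(-24) = 3)
-708/N - J = -708/1871 - 1*3 = -708*1/1871 - 3 = -708/1871 - 3 = -6321/1871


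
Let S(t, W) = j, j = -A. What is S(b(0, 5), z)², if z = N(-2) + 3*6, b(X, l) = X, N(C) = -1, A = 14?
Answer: 196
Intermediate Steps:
z = 17 (z = -1 + 3*6 = -1 + 18 = 17)
j = -14 (j = -1*14 = -14)
S(t, W) = -14
S(b(0, 5), z)² = (-14)² = 196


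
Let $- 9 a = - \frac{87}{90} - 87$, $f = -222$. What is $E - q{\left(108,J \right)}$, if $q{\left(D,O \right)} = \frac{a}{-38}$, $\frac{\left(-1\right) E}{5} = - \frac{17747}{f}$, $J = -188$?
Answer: $- \frac{151639207}{379620} \approx -399.45$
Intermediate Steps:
$a = \frac{2639}{270}$ ($a = - \frac{- \frac{87}{90} - 87}{9} = - \frac{\left(-87\right) \frac{1}{90} - 87}{9} = - \frac{- \frac{29}{30} - 87}{9} = \left(- \frac{1}{9}\right) \left(- \frac{2639}{30}\right) = \frac{2639}{270} \approx 9.7741$)
$E = - \frac{88735}{222}$ ($E = - 5 \left(- \frac{17747}{-222}\right) = - 5 \left(\left(-17747\right) \left(- \frac{1}{222}\right)\right) = \left(-5\right) \frac{17747}{222} = - \frac{88735}{222} \approx -399.71$)
$q{\left(D,O \right)} = - \frac{2639}{10260}$ ($q{\left(D,O \right)} = \frac{2639}{270 \left(-38\right)} = \frac{2639}{270} \left(- \frac{1}{38}\right) = - \frac{2639}{10260}$)
$E - q{\left(108,J \right)} = - \frac{88735}{222} - - \frac{2639}{10260} = - \frac{88735}{222} + \frac{2639}{10260} = - \frac{151639207}{379620}$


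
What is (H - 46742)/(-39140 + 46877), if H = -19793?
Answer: -66535/7737 ≈ -8.5996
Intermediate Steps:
(H - 46742)/(-39140 + 46877) = (-19793 - 46742)/(-39140 + 46877) = -66535/7737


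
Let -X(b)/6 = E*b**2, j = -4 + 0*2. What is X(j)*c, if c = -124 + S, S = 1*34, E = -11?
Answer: -95040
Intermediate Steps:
j = -4 (j = -4 + 0 = -4)
X(b) = 66*b**2 (X(b) = -(-66)*b**2 = 66*b**2)
S = 34
c = -90 (c = -124 + 34 = -90)
X(j)*c = (66*(-4)**2)*(-90) = (66*16)*(-90) = 1056*(-90) = -95040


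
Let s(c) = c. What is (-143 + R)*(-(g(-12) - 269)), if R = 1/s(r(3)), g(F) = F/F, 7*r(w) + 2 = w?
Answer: -36448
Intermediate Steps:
r(w) = -2/7 + w/7
g(F) = 1
R = 7 (R = 1/(-2/7 + (⅐)*3) = 1/(-2/7 + 3/7) = 1/(⅐) = 7)
(-143 + R)*(-(g(-12) - 269)) = (-143 + 7)*(-(1 - 269)) = -(-136)*(-268) = -136*268 = -36448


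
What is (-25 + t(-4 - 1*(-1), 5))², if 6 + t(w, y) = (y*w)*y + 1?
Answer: 11025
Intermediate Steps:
t(w, y) = -5 + w*y² (t(w, y) = -6 + ((y*w)*y + 1) = -6 + ((w*y)*y + 1) = -6 + (w*y² + 1) = -6 + (1 + w*y²) = -5 + w*y²)
(-25 + t(-4 - 1*(-1), 5))² = (-25 + (-5 + (-4 - 1*(-1))*5²))² = (-25 + (-5 + (-4 + 1)*25))² = (-25 + (-5 - 3*25))² = (-25 + (-5 - 75))² = (-25 - 80)² = (-105)² = 11025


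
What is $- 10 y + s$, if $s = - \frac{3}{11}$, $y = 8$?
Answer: $- \frac{883}{11} \approx -80.273$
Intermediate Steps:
$s = - \frac{3}{11}$ ($s = \left(-3\right) \frac{1}{11} = - \frac{3}{11} \approx -0.27273$)
$- 10 y + s = \left(-10\right) 8 - \frac{3}{11} = -80 - \frac{3}{11} = - \frac{883}{11}$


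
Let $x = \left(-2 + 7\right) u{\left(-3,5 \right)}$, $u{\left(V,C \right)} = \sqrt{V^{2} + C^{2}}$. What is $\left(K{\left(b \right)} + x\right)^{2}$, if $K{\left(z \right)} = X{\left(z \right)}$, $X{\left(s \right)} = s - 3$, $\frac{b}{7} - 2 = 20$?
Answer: $23651 + 1510 \sqrt{34} \approx 32456.0$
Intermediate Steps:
$b = 154$ ($b = 14 + 7 \cdot 20 = 14 + 140 = 154$)
$X{\left(s \right)} = -3 + s$ ($X{\left(s \right)} = s - 3 = -3 + s$)
$K{\left(z \right)} = -3 + z$
$u{\left(V,C \right)} = \sqrt{C^{2} + V^{2}}$
$x = 5 \sqrt{34}$ ($x = \left(-2 + 7\right) \sqrt{5^{2} + \left(-3\right)^{2}} = 5 \sqrt{25 + 9} = 5 \sqrt{34} \approx 29.155$)
$\left(K{\left(b \right)} + x\right)^{2} = \left(\left(-3 + 154\right) + 5 \sqrt{34}\right)^{2} = \left(151 + 5 \sqrt{34}\right)^{2}$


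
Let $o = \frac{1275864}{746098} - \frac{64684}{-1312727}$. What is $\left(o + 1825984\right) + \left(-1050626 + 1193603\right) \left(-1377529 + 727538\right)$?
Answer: $- \frac{45509837874824577189849}{489711494623} \approx -9.2932 \cdot 10^{10}$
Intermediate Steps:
$o = \frac{861560862080}{489711494623}$ ($o = 1275864 \cdot \frac{1}{746098} - - \frac{64684}{1312727} = \frac{637932}{373049} + \frac{64684}{1312727} = \frac{861560862080}{489711494623} \approx 1.7593$)
$\left(o + 1825984\right) + \left(-1050626 + 1193603\right) \left(-1377529 + 727538\right) = \left(\frac{861560862080}{489711494623} + 1825984\right) + \left(-1050626 + 1193603\right) \left(-1377529 + 727538\right) = \frac{894206215358546112}{489711494623} + 142977 \left(-649991\right) = \frac{894206215358546112}{489711494623} - 92933763207 = - \frac{45509837874824577189849}{489711494623}$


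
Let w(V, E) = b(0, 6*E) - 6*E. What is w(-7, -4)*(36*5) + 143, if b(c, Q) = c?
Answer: 4463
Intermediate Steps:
w(V, E) = -6*E (w(V, E) = 0 - 6*E = -6*E)
w(-7, -4)*(36*5) + 143 = (-6*(-4))*(36*5) + 143 = 24*180 + 143 = 4320 + 143 = 4463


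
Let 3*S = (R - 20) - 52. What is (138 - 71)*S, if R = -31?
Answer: -6901/3 ≈ -2300.3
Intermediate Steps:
S = -103/3 (S = ((-31 - 20) - 52)/3 = (-51 - 52)/3 = (1/3)*(-103) = -103/3 ≈ -34.333)
(138 - 71)*S = (138 - 71)*(-103/3) = 67*(-103/3) = -6901/3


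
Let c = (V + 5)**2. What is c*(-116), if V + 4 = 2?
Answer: -1044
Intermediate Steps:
V = -2 (V = -4 + 2 = -2)
c = 9 (c = (-2 + 5)**2 = 3**2 = 9)
c*(-116) = 9*(-116) = -1044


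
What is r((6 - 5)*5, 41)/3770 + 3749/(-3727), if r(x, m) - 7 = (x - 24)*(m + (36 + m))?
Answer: -4492715/2810158 ≈ -1.5987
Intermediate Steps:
r(x, m) = 7 + (-24 + x)*(36 + 2*m) (r(x, m) = 7 + (x - 24)*(m + (36 + m)) = 7 + (-24 + x)*(36 + 2*m))
r((6 - 5)*5, 41)/3770 + 3749/(-3727) = (-857 - 48*41 + 36*((6 - 5)*5) + 2*41*((6 - 5)*5))/3770 + 3749/(-3727) = (-857 - 1968 + 36*(1*5) + 2*41*(1*5))*(1/3770) + 3749*(-1/3727) = (-857 - 1968 + 36*5 + 2*41*5)*(1/3770) - 3749/3727 = (-857 - 1968 + 180 + 410)*(1/3770) - 3749/3727 = -2235*1/3770 - 3749/3727 = -447/754 - 3749/3727 = -4492715/2810158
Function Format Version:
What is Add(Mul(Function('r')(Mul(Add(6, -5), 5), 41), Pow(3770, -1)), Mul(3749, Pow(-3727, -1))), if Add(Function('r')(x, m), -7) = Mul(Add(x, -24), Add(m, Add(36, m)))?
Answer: Rational(-4492715, 2810158) ≈ -1.5987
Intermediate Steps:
Function('r')(x, m) = Add(7, Mul(Add(-24, x), Add(36, Mul(2, m)))) (Function('r')(x, m) = Add(7, Mul(Add(x, -24), Add(m, Add(36, m)))) = Add(7, Mul(Add(-24, x), Add(36, Mul(2, m)))))
Add(Mul(Function('r')(Mul(Add(6, -5), 5), 41), Pow(3770, -1)), Mul(3749, Pow(-3727, -1))) = Add(Mul(Add(-857, Mul(-48, 41), Mul(36, Mul(Add(6, -5), 5)), Mul(2, 41, Mul(Add(6, -5), 5))), Pow(3770, -1)), Mul(3749, Pow(-3727, -1))) = Add(Mul(Add(-857, -1968, Mul(36, Mul(1, 5)), Mul(2, 41, Mul(1, 5))), Rational(1, 3770)), Mul(3749, Rational(-1, 3727))) = Add(Mul(Add(-857, -1968, Mul(36, 5), Mul(2, 41, 5)), Rational(1, 3770)), Rational(-3749, 3727)) = Add(Mul(Add(-857, -1968, 180, 410), Rational(1, 3770)), Rational(-3749, 3727)) = Add(Mul(-2235, Rational(1, 3770)), Rational(-3749, 3727)) = Add(Rational(-447, 754), Rational(-3749, 3727)) = Rational(-4492715, 2810158)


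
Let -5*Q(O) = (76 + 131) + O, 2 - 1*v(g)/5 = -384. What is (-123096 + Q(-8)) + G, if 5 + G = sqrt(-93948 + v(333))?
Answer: -615704/5 + I*sqrt(92018) ≈ -1.2314e+5 + 303.34*I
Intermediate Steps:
v(g) = 1930 (v(g) = 10 - 5*(-384) = 10 + 1920 = 1930)
Q(O) = -207/5 - O/5 (Q(O) = -((76 + 131) + O)/5 = -(207 + O)/5 = -207/5 - O/5)
G = -5 + I*sqrt(92018) (G = -5 + sqrt(-93948 + 1930) = -5 + sqrt(-92018) = -5 + I*sqrt(92018) ≈ -5.0 + 303.34*I)
(-123096 + Q(-8)) + G = (-123096 + (-207/5 - 1/5*(-8))) + (-5 + I*sqrt(92018)) = (-123096 + (-207/5 + 8/5)) + (-5 + I*sqrt(92018)) = (-123096 - 199/5) + (-5 + I*sqrt(92018)) = -615679/5 + (-5 + I*sqrt(92018)) = -615704/5 + I*sqrt(92018)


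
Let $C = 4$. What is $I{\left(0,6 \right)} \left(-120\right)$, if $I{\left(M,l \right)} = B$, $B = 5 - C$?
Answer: $-120$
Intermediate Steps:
$B = 1$ ($B = 5 - 4 = 1$)
$I{\left(M,l \right)} = 1$
$I{\left(0,6 \right)} \left(-120\right) = 1 \left(-120\right) = -120$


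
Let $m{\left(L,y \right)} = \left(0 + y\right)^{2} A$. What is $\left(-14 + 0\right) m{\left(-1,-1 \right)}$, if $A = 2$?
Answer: $-28$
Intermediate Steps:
$m{\left(L,y \right)} = 2 y^{2}$ ($m{\left(L,y \right)} = \left(0 + y\right)^{2} \cdot 2 = y^{2} \cdot 2 = 2 y^{2}$)
$\left(-14 + 0\right) m{\left(-1,-1 \right)} = \left(-14 + 0\right) 2 \left(-1\right)^{2} = - 14 \cdot 2 \cdot 1 = \left(-14\right) 2 = -28$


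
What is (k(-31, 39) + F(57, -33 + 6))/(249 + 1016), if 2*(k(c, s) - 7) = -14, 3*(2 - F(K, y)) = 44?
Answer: -38/3795 ≈ -0.010013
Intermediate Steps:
F(K, y) = -38/3 (F(K, y) = 2 - ⅓*44 = 2 - 44/3 = -38/3)
k(c, s) = 0 (k(c, s) = 7 + (½)*(-14) = 7 - 7 = 0)
(k(-31, 39) + F(57, -33 + 6))/(249 + 1016) = (0 - 38/3)/(249 + 1016) = -38/3/1265 = -38/3*1/1265 = -38/3795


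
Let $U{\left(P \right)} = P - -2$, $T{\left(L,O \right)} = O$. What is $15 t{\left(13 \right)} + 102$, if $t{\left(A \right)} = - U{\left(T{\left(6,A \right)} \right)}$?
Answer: $-123$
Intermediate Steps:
$U{\left(P \right)} = 2 + P$ ($U{\left(P \right)} = P + 2 = 2 + P$)
$t{\left(A \right)} = -2 - A$ ($t{\left(A \right)} = - (2 + A) = -2 - A$)
$15 t{\left(13 \right)} + 102 = 15 \left(-2 - 13\right) + 102 = 15 \left(-15\right) + 102 = -225 + 102 = -123$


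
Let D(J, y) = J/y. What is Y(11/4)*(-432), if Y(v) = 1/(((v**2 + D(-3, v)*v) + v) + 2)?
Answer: -6912/149 ≈ -46.389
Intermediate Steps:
Y(v) = 1/(-1 + v + v**2) (Y(v) = 1/(((v**2 + (-3/v)*v) + v) + 2) = 1/(((v**2 - 3) + v) + 2) = 1/(((-3 + v**2) + v) + 2) = 1/((-3 + v + v**2) + 2) = 1/(-1 + v + v**2))
Y(11/4)*(-432) = -432/(-1 + 11/4 + (11/4)**2) = -432/(-1 + 11/4 + 121/16) = -432/(149/16) = (16/149)*(-432) = -6912/149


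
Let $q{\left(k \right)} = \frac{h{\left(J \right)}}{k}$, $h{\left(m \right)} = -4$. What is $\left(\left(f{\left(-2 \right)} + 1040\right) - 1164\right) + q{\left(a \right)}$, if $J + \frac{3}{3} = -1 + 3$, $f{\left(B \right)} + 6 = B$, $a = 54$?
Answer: $- \frac{3566}{27} \approx -132.07$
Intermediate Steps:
$f{\left(B \right)} = -6 + B$
$J = 1$ ($J = -1 + \left(-1 + 3\right) = -1 + 2 = 1$)
$q{\left(k \right)} = - \frac{4}{k}$
$\left(\left(f{\left(-2 \right)} + 1040\right) - 1164\right) + q{\left(a \right)} = \left(\left(\left(-6 - 2\right) + 1040\right) - 1164\right) - \frac{4}{54} = \left(\left(-8 + 1040\right) - 1164\right) - \frac{2}{27} = \left(1032 - 1164\right) - \frac{2}{27} = -132 - \frac{2}{27} = - \frac{3566}{27}$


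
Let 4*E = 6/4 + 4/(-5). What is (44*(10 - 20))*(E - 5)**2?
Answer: -409739/40 ≈ -10243.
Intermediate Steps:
E = 7/40 (E = (6/4 + 4/(-5))/4 = (6*(1/4) + 4*(-1/5))/4 = (3/2 - 4/5)/4 = (1/4)*(7/10) = 7/40 ≈ 0.17500)
(44*(10 - 20))*(E - 5)**2 = (44*(10 - 20))*(7/40 - 5)**2 = (44*(-10))*(-193/40)**2 = -440*37249/1600 = -409739/40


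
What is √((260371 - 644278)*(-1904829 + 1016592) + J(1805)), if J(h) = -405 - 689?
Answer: √341000400865 ≈ 5.8395e+5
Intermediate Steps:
J(h) = -1094
√((260371 - 644278)*(-1904829 + 1016592) + J(1805)) = √((260371 - 644278)*(-1904829 + 1016592) - 1094) = √(-383907*(-888237) - 1094) = √(341000401959 - 1094) = √341000400865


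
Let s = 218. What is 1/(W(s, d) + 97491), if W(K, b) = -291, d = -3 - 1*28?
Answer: 1/97200 ≈ 1.0288e-5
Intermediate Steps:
d = -31 (d = -3 - 28 = -31)
1/(W(s, d) + 97491) = 1/(-291 + 97491) = 1/97200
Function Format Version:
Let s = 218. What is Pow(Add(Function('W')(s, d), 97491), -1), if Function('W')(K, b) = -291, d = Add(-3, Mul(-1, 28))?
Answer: Rational(1, 97200) ≈ 1.0288e-5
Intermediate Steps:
d = -31 (d = Add(-3, -28) = -31)
Pow(Add(Function('W')(s, d), 97491), -1) = Pow(Add(-291, 97491), -1) = Pow(97200, -1) = Rational(1, 97200)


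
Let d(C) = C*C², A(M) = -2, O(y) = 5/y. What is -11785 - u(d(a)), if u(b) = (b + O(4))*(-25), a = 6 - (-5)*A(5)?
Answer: -53415/4 ≈ -13354.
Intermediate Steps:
a = -4 (a = 6 - (-5)*(-2) = 6 - 1*10 = 6 - 10 = -4)
d(C) = C³
u(b) = -125/4 - 25*b (u(b) = (b + 5/4)*(-25) = (5/4 + b)*(-25) = -125/4 - 25*b)
-11785 - u(d(a)) = -11785 - (-125/4 - 25*(-4)³) = -11785 - (-125/4 - 25*(-64)) = -11785 - (-125/4 + 1600) = -11785 - 1*6275/4 = -11785 - 6275/4 = -53415/4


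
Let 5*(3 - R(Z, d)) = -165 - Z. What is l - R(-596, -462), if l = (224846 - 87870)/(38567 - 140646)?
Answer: 41779984/510395 ≈ 81.858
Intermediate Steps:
R(Z, d) = 36 + Z/5 (R(Z, d) = 3 - (-165 - Z)/5 = 3 + (33 + Z/5) = 36 + Z/5)
l = -136976/102079 (l = 136976/(-102079) = 136976*(-1/102079) = -136976/102079 ≈ -1.3419)
l - R(-596, -462) = -136976/102079 - (36 + (⅕)*(-596)) = -136976/102079 - (36 - 596/5) = -136976/102079 - 1*(-416/5) = -136976/102079 + 416/5 = 41779984/510395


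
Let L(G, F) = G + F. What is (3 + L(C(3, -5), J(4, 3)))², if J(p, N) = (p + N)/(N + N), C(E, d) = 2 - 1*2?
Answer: 625/36 ≈ 17.361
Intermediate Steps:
C(E, d) = 0 (C(E, d) = 2 - 2 = 0)
J(p, N) = (N + p)/(2*N) (J(p, N) = (N + p)/((2*N)) = (N + p)*(1/(2*N)) = (N + p)/(2*N))
L(G, F) = F + G
(3 + L(C(3, -5), J(4, 3)))² = (3 + ((½)*(3 + 4)/3 + 0))² = (3 + ((½)*(⅓)*7 + 0))² = (3 + (7/6 + 0))² = (3 + 7/6)² = (25/6)² = 625/36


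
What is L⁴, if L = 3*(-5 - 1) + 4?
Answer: 38416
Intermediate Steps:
L = -14 (L = 3*(-6) + 4 = -18 + 4 = -14)
L⁴ = (-14)⁴ = 38416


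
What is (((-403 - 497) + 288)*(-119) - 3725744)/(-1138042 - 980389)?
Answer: 3652916/2118431 ≈ 1.7243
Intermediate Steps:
(((-403 - 497) + 288)*(-119) - 3725744)/(-1138042 - 980389) = ((-900 + 288)*(-119) - 3725744)/(-2118431) = (-612*(-119) - 3725744)*(-1/2118431) = (72828 - 3725744)*(-1/2118431) = -3652916*(-1/2118431) = 3652916/2118431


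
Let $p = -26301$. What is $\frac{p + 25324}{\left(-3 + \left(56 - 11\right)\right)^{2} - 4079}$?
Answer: $\frac{977}{2315} \approx 0.42203$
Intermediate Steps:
$\frac{p + 25324}{\left(-3 + \left(56 - 11\right)\right)^{2} - 4079} = \frac{-26301 + 25324}{\left(-3 + \left(56 - 11\right)\right)^{2} - 4079} = - \frac{977}{\left(-3 + 45\right)^{2} - 4079} = - \frac{977}{42^{2} - 4079} = - \frac{977}{1764 - 4079} = - \frac{977}{-2315} = \left(-977\right) \left(- \frac{1}{2315}\right) = \frac{977}{2315}$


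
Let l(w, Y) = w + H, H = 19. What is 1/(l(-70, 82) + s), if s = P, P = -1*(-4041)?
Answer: 1/3990 ≈ 0.00025063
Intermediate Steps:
P = 4041
l(w, Y) = 19 + w (l(w, Y) = w + 19 = 19 + w)
s = 4041
1/(l(-70, 82) + s) = 1/((19 - 70) + 4041) = 1/(-51 + 4041) = 1/3990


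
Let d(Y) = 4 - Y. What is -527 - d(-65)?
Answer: -596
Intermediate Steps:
-527 - d(-65) = -527 - (4 - 1*(-65)) = -527 - (4 + 65) = -527 - 1*69 = -527 - 69 = -596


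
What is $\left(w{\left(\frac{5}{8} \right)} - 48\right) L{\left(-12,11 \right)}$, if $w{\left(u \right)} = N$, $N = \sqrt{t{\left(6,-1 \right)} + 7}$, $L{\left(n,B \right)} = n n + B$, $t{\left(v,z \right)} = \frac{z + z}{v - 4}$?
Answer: $-7440 + 155 \sqrt{6} \approx -7060.3$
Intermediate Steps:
$t{\left(v,z \right)} = \frac{2 z}{-4 + v}$
$L{\left(n,B \right)} = B + n^{2}$ ($L{\left(n,B \right)} = n^{2} + B = B + n^{2}$)
$N = \sqrt{6}$ ($N = \sqrt{2 \left(-1\right) \frac{1}{-4 + 6} + 7} = \sqrt{2 \left(-1\right) \frac{1}{2} + 7} = \sqrt{-1 + 7} = \sqrt{6} \approx 2.4495$)
$w{\left(u \right)} = \sqrt{6}$
$\left(w{\left(\frac{5}{8} \right)} - 48\right) L{\left(-12,11 \right)} = \left(\sqrt{6} - 48\right) \left(11 + \left(-12\right)^{2}\right) = \left(-48 + \sqrt{6}\right) \left(11 + 144\right) = \left(-48 + \sqrt{6}\right) 155 = -7440 + 155 \sqrt{6}$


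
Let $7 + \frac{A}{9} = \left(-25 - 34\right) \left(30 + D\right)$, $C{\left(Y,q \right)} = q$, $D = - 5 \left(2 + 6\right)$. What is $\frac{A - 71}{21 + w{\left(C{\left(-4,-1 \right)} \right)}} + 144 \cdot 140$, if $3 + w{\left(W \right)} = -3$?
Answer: $\frac{307576}{15} \approx 20505.0$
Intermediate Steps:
$D = -40$ ($D = \left(-5\right) 8 = -40$)
$A = 5247$ ($A = -63 + 9 \left(-25 - 34\right) \left(30 - 40\right) = -63 + 9 \left(\left(-59\right) \left(-10\right)\right) = -63 + 9 \cdot 590 = -63 + 5310 = 5247$)
$w{\left(W \right)} = -6$ ($w{\left(W \right)} = -3 - 3 = -6$)
$\frac{A - 71}{21 + w{\left(C{\left(-4,-1 \right)} \right)}} + 144 \cdot 140 = \frac{5247 - 71}{21 - 6} + 144 \cdot 140 = \frac{5176}{15} + 20160 = \frac{307576}{15}$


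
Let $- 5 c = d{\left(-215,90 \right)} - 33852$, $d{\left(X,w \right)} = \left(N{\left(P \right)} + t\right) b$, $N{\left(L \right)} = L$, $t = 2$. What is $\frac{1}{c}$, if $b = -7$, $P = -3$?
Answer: $\frac{1}{6769} \approx 0.00014773$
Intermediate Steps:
$d{\left(X,w \right)} = 7$ ($d{\left(X,w \right)} = \left(-3 + 2\right) \left(-7\right) = \left(-1\right) \left(-7\right) = 7$)
$c = 6769$ ($c = - \frac{7 - 33852}{5} = \left(- \frac{1}{5}\right) \left(-33845\right) = 6769$)
$\frac{1}{c} = \frac{1}{6769}$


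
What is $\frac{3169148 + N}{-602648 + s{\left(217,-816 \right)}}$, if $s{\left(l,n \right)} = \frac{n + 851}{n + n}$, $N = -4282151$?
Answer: $\frac{1816420896}{983521571} \approx 1.8469$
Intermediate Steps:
$s{\left(l,n \right)} = \frac{851 + n}{2 n}$
$\frac{3169148 + N}{-602648 + s{\left(217,-816 \right)}} = \frac{3169148 - 4282151}{-602648 + \frac{851 - 816}{2 \left(-816\right)}} = - \frac{1113003}{-602648 + \frac{1}{2} \left(- \frac{1}{816}\right) 35} = - \frac{1113003}{-602648 - \frac{35}{1632}} = - \frac{1113003}{- \frac{983521571}{1632}} = \left(-1113003\right) \left(- \frac{1632}{983521571}\right) = \frac{1816420896}{983521571}$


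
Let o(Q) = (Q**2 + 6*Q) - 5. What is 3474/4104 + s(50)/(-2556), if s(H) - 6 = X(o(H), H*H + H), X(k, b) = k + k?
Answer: -65215/48564 ≈ -1.3429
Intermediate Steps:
o(Q) = -5 + Q**2 + 6*Q
X(k, b) = 2*k
s(H) = -4 + 2*H**2 + 12*H (s(H) = 6 + 2*(-5 + H**2 + 6*H) = 6 + (-10 + 2*H**2 + 12*H) = -4 + 2*H**2 + 12*H)
3474/4104 + s(50)/(-2556) = 3474/4104 + (-4 + 2*50**2 + 12*50)/(-2556) = 3474*(1/4104) + (-4 + 2*2500 + 600)*(-1/2556) = 193/228 + (-4 + 5000 + 600)*(-1/2556) = 193/228 + 5596*(-1/2556) = 193/228 - 1399/639 = -65215/48564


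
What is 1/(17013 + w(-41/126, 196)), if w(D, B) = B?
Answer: 1/17209 ≈ 5.8109e-5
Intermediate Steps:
1/(17013 + w(-41/126, 196)) = 1/(17013 + 196) = 1/17209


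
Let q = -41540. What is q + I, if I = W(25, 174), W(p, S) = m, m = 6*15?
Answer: -41450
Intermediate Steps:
m = 90
W(p, S) = 90
I = 90
q + I = -41540 + 90 = -41450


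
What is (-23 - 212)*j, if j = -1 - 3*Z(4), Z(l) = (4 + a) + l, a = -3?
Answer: 3760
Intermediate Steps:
Z(l) = 1 + l (Z(l) = (4 - 3) + l = 1 + l)
j = -16 (j = -1 - 3*(1 + 4) = -1 - 3*5 = -1 - 15 = -16)
(-23 - 212)*j = (-23 - 212)*(-16) = -235*(-16) = 3760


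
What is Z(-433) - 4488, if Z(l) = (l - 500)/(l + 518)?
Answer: -382413/85 ≈ -4499.0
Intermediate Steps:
Z(l) = (-500 + l)/(518 + l)
Z(-433) - 4488 = (-500 - 433)/(518 - 433) - 4488 = -933/85 - 4488 = -382413/85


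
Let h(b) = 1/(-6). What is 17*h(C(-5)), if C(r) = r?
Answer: -17/6 ≈ -2.8333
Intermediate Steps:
h(b) = -⅙
17*h(C(-5)) = 17*(-⅙) = -17/6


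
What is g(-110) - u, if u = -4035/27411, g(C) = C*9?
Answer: -9044285/9137 ≈ -989.85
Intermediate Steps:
g(C) = 9*C
u = -1345/9137 (u = -4035*1/27411 = -1345/9137 ≈ -0.14720)
g(-110) - u = 9*(-110) - 1*(-1345/9137) = -990 + 1345/9137 = -9044285/9137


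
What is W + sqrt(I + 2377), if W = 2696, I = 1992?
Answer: 2696 + sqrt(4369) ≈ 2762.1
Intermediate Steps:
W + sqrt(I + 2377) = 2696 + sqrt(1992 + 2377) = 2696 + sqrt(4369)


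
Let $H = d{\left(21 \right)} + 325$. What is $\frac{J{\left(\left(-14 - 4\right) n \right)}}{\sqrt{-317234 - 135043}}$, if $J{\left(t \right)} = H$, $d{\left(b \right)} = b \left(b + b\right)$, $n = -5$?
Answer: $- \frac{1207 i \sqrt{50253}}{150759} \approx - 1.7948 i$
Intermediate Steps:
$d{\left(b \right)} = 2 b^{2}$ ($d{\left(b \right)} = b 2 b = 2 b^{2}$)
$H = 1207$ ($H = 2 \cdot 21^{2} + 325 = 2 \cdot 441 + 325 = 882 + 325 = 1207$)
$J{\left(t \right)} = 1207$
$\frac{J{\left(\left(-14 - 4\right) n \right)}}{\sqrt{-317234 - 135043}} = \frac{1207}{\sqrt{-317234 - 135043}} = \frac{1207}{\sqrt{-452277}} = \frac{1207}{3 i \sqrt{50253}} = 1207 \left(- \frac{i \sqrt{50253}}{150759}\right) = - \frac{1207 i \sqrt{50253}}{150759}$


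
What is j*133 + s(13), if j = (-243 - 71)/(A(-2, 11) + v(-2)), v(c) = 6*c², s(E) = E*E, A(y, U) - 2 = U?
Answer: -35509/37 ≈ -959.70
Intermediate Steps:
A(y, U) = 2 + U
s(E) = E²
j = -314/37 (j = (-243 - 71)/((2 + 11) + 6*(-2)²) = -314/(13 + 6*4) = -314/(13 + 24) = -314/37 ≈ -8.4865)
j*133 + s(13) = -314/37*133 + 13² = -41762/37 + 169 = -35509/37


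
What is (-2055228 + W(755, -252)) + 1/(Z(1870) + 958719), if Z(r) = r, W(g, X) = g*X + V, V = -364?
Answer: -2157340726827/960589 ≈ -2.2459e+6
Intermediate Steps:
W(g, X) = -364 + X*g (W(g, X) = g*X - 364 = X*g - 364 = -364 + X*g)
(-2055228 + W(755, -252)) + 1/(Z(1870) + 958719) = (-2055228 + (-364 - 252*755)) + 1/(1870 + 958719) = (-2055228 + (-364 - 190260)) + 1/960589 = (-2055228 - 190624) + 1/960589 = -2245852 + 1/960589 = -2157340726827/960589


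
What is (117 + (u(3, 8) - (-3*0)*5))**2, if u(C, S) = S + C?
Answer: 16384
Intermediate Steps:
u(C, S) = C + S
(117 + (u(3, 8) - (-3*0)*5))**2 = (117 + ((3 + 8) - (-3*0)*5))**2 = (117 + (11 - 0*5))**2 = (117 + (11 - 1*0))**2 = (117 + (11 + 0))**2 = (117 + 11)**2 = 128**2 = 16384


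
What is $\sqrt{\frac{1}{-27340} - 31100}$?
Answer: $\frac{3 i \sqrt{645735866315}}{13670} \approx 176.35 i$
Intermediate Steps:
$\sqrt{\frac{1}{-27340} - 31100} = \sqrt{- \frac{1}{27340} - 31100} = \sqrt{- \frac{850274001}{27340}} = \frac{3 i \sqrt{645735866315}}{13670}$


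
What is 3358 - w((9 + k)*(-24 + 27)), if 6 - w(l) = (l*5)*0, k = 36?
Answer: 3352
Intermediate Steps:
w(l) = 6 (w(l) = 6 - l*5*0 = 6 - 5*l*0 = 6 - 1*0 = 6 + 0 = 6)
3358 - w((9 + k)*(-24 + 27)) = 3358 - 1*6 = 3358 - 6 = 3352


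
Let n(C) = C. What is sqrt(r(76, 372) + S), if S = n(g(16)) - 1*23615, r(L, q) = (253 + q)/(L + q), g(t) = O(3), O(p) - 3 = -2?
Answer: 3*I*sqrt(8227681)/56 ≈ 153.66*I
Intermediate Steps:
O(p) = 1 (O(p) = 3 - 2 = 1)
g(t) = 1
r(L, q) = (253 + q)/(L + q)
S = -23614 (S = 1 - 1*23615 = 1 - 23615 = -23614)
sqrt(r(76, 372) + S) = sqrt((253 + 372)/(76 + 372) - 23614) = sqrt(625/448 - 23614) = sqrt(-10578447/448) = 3*I*sqrt(8227681)/56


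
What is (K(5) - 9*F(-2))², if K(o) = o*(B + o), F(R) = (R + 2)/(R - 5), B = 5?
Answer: 2500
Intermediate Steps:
F(R) = (2 + R)/(-5 + R)
K(o) = o*(5 + o)
(K(5) - 9*F(-2))² = (5*(5 + 5) - 9*(2 - 2)/(-5 - 2))² = (5*10 - 9*0/(-7))² = (50 - (-9)*0/7)² = (50 - 9*0)² = (50 + 0)² = 50² = 2500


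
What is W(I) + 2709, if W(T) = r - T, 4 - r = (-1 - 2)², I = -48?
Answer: 2752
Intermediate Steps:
r = -5 (r = 4 - (-1 - 2)² = 4 - 1*(-3)² = 4 - 1*9 = 4 - 9 = -5)
W(T) = -5 - T
W(I) + 2709 = (-5 - 1*(-48)) + 2709 = (-5 + 48) + 2709 = 43 + 2709 = 2752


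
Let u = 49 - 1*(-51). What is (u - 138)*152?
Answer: -5776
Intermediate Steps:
u = 100 (u = 49 + 51 = 100)
(u - 138)*152 = (100 - 138)*152 = -38*152 = -5776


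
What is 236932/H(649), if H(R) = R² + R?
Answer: 118466/210925 ≈ 0.56165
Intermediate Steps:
H(R) = R + R²
236932/H(649) = 236932/((649*(1 + 649))) = 236932/((649*650)) = 236932/421850 = 236932*(1/421850) = 118466/210925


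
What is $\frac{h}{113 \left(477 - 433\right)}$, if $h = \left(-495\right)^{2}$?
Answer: $\frac{22275}{452} \approx 49.281$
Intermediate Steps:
$h = 245025$
$\frac{h}{113 \left(477 - 433\right)} = \frac{245025}{113 \left(477 - 433\right)} = \frac{245025}{113 \cdot 44} = \frac{245025}{4972} = 245025 \cdot \frac{1}{4972} = \frac{22275}{452}$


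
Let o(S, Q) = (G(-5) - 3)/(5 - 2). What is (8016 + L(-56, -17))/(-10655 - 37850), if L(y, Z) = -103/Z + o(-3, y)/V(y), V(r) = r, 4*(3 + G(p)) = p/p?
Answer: -91644391/554121120 ≈ -0.16539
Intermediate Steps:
G(p) = -11/4 (G(p) = -3 + (p/p)/4 = -3 + (¼)*1 = -3 + ¼ = -11/4)
o(S, Q) = -23/12 (o(S, Q) = (-11/4 - 3)/(5 - 2) = -23/4/3 = -23/4*⅓ = -23/12)
L(y, Z) = -103/Z - 23/(12*y)
(8016 + L(-56, -17))/(-10655 - 37850) = (8016 + (-103/(-17) - 23/12/(-56)))/(-10655 - 37850) = (8016 + (-103*(-1/17) - 23/12*(-1/56)))/(-48505) = (8016 + (103/17 + 23/672))*(-1/48505) = (8016 + 69607/11424)*(-1/48505) = (91644391/11424)*(-1/48505) = -91644391/554121120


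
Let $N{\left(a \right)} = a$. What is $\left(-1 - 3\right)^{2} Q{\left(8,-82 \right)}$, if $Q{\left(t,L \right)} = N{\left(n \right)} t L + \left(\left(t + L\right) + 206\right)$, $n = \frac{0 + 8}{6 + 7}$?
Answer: $- \frac{56512}{13} \approx -4347.1$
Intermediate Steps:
$n = \frac{8}{13} \approx 0.61539$
$Q{\left(t,L \right)} = 206 + L + t + \frac{8 L t}{13}$ ($Q{\left(t,L \right)} = \frac{8 t}{13} L + \left(\left(t + L\right) + 206\right) = \frac{8 L t}{13} + \left(\left(L + t\right) + 206\right) = \frac{8 L t}{13} + \left(206 + L + t\right) = 206 + L + t + \frac{8 L t}{13}$)
$\left(-1 - 3\right)^{2} Q{\left(8,-82 \right)} = \left(-1 - 3\right)^{2} \left(206 - 82 + 8 + \frac{8}{13} \left(-82\right) 8\right) = \left(-4\right)^{2} \left(206 - 82 + 8 - \frac{5248}{13}\right) = 16 \left(- \frac{3532}{13}\right) = - \frac{56512}{13}$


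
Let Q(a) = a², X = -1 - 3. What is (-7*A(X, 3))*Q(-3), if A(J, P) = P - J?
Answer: -441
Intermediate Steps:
X = -4
(-7*A(X, 3))*Q(-3) = -7*(3 - 1*(-4))*(-3)² = -7*(3 + 4)*9 = -7*7*9 = -49*9 = -441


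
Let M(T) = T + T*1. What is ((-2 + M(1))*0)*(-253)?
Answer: 0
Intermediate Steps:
M(T) = 2*T (M(T) = T + T = 2*T)
((-2 + M(1))*0)*(-253) = ((-2 + 2*1)*0)*(-253) = ((-2 + 2)*0)*(-253) = (0*0)*(-253) = 0*(-253) = 0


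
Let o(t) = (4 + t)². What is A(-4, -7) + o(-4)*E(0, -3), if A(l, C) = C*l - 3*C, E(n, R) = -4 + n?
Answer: 49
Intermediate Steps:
A(l, C) = -3*C + C*l
A(-4, -7) + o(-4)*E(0, -3) = -7*(-3 - 4) + (4 - 4)²*(-4 + 0) = -7*(-7) + 0²*(-4) = 49 + 0*(-4) = 49 + 0 = 49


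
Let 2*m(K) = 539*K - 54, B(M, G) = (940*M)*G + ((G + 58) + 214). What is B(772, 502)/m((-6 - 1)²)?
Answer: 728584268/26357 ≈ 27643.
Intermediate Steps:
B(M, G) = 272 + G + 940*G*M (B(M, G) = 940*G*M + ((58 + G) + 214) = 940*G*M + (272 + G) = 272 + G + 940*G*M)
m(K) = -27 + 539*K/2 (m(K) = (539*K - 54)/2 = (-54 + 539*K)/2 = -27 + 539*K/2)
B(772, 502)/m((-6 - 1)²) = (272 + 502 + 940*502*772)/(-27 + 539*(-6 - 1)²/2) = (272 + 502 + 364291360)/(-27 + (539/2)*(-7)²) = 364292134/(-27 + (539/2)*49) = 364292134/(-27 + 26411/2) = 364292134/(26357/2) = 364292134*(2/26357) = 728584268/26357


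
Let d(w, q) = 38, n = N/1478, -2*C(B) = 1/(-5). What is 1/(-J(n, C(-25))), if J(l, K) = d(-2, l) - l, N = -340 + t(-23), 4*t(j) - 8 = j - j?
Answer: -739/28251 ≈ -0.026158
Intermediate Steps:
t(j) = 2 (t(j) = 2 + (j - j)/4 = 2 + (1/4)*0 = 2 + 0 = 2)
N = -338 (N = -340 + 2 = -338)
C(B) = 1/10 (C(B) = -1/2/(-5) = -1/2*(-1/5) = 1/10)
n = -169/739 (n = -338/1478 = -338*1/1478 = -169/739 ≈ -0.22869)
J(l, K) = 38 - l
1/(-J(n, C(-25))) = 1/(-(38 - 1*(-169/739))) = 1/(-(38 + 169/739)) = 1/(-1*28251/739) = 1/(-28251/739) = -739/28251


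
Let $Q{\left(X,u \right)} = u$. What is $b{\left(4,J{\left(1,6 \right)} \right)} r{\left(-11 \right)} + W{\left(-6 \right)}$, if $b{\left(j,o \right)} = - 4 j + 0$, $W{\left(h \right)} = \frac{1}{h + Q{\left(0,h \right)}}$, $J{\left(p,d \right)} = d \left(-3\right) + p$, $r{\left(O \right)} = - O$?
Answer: $- \frac{2113}{12} \approx -176.08$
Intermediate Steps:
$J{\left(p,d \right)} = p - 3 d$ ($J{\left(p,d \right)} = - 3 d + p = p - 3 d$)
$W{\left(h \right)} = \frac{1}{2 h}$ ($W{\left(h \right)} = \frac{1}{h + h} = \frac{1}{2 h}$)
$b{\left(j,o \right)} = - 4 j$
$b{\left(4,J{\left(1,6 \right)} \right)} r{\left(-11 \right)} + W{\left(-6 \right)} = \left(-4\right) 4 \left(\left(-1\right) \left(-11\right)\right) + \frac{1}{2 \left(-6\right)} = \left(-16\right) 11 + \frac{1}{2} \left(- \frac{1}{6}\right) = -176 - \frac{1}{12} = - \frac{2113}{12}$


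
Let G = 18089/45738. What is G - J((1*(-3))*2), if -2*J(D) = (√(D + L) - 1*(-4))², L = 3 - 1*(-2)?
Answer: 180562/22869 + 4*I ≈ 7.8955 + 4.0*I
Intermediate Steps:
L = 5 (L = 3 + 2 = 5)
J(D) = -(4 + √(5 + D))²/2 (J(D) = -(√(D + 5) - 1*(-4))²/2 = -(√(5 + D) + 4)²/2 = -(4 + √(5 + D))²/2)
G = 18089/45738 (G = 18089*(1/45738) = 18089/45738 ≈ 0.39549)
G - J((1*(-3))*2) = 18089/45738 - (-1)*(4 + √(5 + (1*(-3))*2))²/2 = 18089/45738 - (-1)*(4 + √(5 - 3*2))²/2 = 18089/45738 - (-1)*(4 + √(5 - 6))²/2 = 18089/45738 - (-1)*(4 + √(-1))²/2 = 18089/45738 - (-1)*(4 + I)²/2 = 18089/45738 + (4 + I)²/2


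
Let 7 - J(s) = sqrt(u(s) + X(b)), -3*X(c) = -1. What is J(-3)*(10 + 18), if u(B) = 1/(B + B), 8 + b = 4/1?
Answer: 196 - 14*sqrt(6)/3 ≈ 184.57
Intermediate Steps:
b = -4 (b = -8 + 4/1 = -8 + 4*1 = -8 + 4 = -4)
X(c) = 1/3 (X(c) = -1/3*(-1) = 1/3)
u(B) = 1/(2*B)
J(s) = 7 - sqrt(1/3 + 1/(2*s)) (J(s) = 7 - sqrt(1/(2*s) + 1/3) = 7 - sqrt(1/3 + 1/(2*s)))
J(-3)*(10 + 18) = (7 - sqrt(12 + 18/(-3))/6)*(10 + 18) = (7 - sqrt(12 + 18*(-1/3))/6)*28 = (7 - sqrt(12 - 6)/6)*28 = (7 - sqrt(6)/6)*28 = 196 - 14*sqrt(6)/3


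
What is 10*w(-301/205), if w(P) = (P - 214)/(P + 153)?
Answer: -220855/15532 ≈ -14.219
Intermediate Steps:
w(P) = (-214 + P)/(153 + P)
10*w(-301/205) = 10*((-214 - 301/205)/(153 - 301/205)) = 10*(-44171/205/(31064/205)) = 10*((205/31064)*(-44171/205)) = 10*(-44171/31064) = -220855/15532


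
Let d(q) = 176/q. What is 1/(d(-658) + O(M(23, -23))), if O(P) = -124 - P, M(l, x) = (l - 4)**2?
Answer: -329/159653 ≈ -0.0020607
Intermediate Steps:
M(l, x) = (-4 + l)**2
1/(d(-658) + O(M(23, -23))) = 1/(176/(-658) + (-124 - (-4 + 23)**2)) = 1/(176*(-1/658) + (-124 - 1*19**2)) = 1/(-88/329 + (-124 - 1*361)) = 1/(-88/329 + (-124 - 361)) = 1/(-88/329 - 485) = 1/(-159653/329) = -329/159653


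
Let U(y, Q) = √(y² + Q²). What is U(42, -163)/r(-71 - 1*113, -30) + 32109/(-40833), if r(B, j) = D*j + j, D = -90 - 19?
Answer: -10703/13611 + √28333/3240 ≈ -0.73440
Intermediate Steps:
D = -109
U(y, Q) = √(Q² + y²)
r(B, j) = -108*j (r(B, j) = -109*j + j = -108*j)
U(42, -163)/r(-71 - 1*113, -30) + 32109/(-40833) = √((-163)² + 42²)/((-108*(-30))) + 32109/(-40833) = √(26569 + 1764)/3240 + 32109*(-1/40833) = √28333*(1/3240) - 10703/13611 = √28333/3240 - 10703/13611 = -10703/13611 + √28333/3240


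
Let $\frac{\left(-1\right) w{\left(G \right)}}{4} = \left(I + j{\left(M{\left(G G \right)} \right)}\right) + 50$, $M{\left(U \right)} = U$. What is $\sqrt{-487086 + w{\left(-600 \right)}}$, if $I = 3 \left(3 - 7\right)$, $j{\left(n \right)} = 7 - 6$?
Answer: $3 i \sqrt{54138} \approx 698.03 i$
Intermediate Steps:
$j{\left(n \right)} = 1$ ($j{\left(n \right)} = 7 - 6 = 1$)
$I = -12$ ($I = 3 \left(-4\right) = -12$)
$w{\left(G \right)} = -156$ ($w{\left(G \right)} = - 4 \left(\left(-12 + 1\right) + 50\right) = - 4 \left(-11 + 50\right) = \left(-4\right) 39 = -156$)
$\sqrt{-487086 + w{\left(-600 \right)}} = \sqrt{-487086 - 156} = \sqrt{-487242} = 3 i \sqrt{54138}$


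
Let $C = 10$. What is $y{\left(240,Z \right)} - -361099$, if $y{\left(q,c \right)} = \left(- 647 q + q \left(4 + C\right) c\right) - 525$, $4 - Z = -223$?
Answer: $968014$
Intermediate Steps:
$Z = 227$ ($Z = 4 - -223 = 4 + 223 = 227$)
$y{\left(q,c \right)} = -525 - 647 q + 14 c q$ ($y{\left(q,c \right)} = \left(- 647 q + q \left(4 + 10\right) c\right) - 525 = \left(- 647 q + q 14 c\right) - 525 = \left(- 647 q + 14 q c\right) - 525 = \left(- 647 q + 14 c q\right) - 525 = -525 - 647 q + 14 c q$)
$y{\left(240,Z \right)} - -361099 = \left(-525 - 155280 + 14 \cdot 227 \cdot 240\right) - -361099 = \left(-525 - 155280 + 762720\right) + 361099 = 606915 + 361099 = 968014$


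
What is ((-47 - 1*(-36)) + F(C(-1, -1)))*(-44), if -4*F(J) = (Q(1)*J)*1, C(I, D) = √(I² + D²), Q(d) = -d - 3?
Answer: 484 - 44*√2 ≈ 421.77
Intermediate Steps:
Q(d) = -3 - d
C(I, D) = √(D² + I²)
F(J) = J (F(J) = -(-3 - 1*1)*J/4 = -(-3 - 1)*J/4 = -(-4*J)/4 = -(-1)*J = J)
((-47 - 1*(-36)) + F(C(-1, -1)))*(-44) = ((-47 - 1*(-36)) + √((-1)² + (-1)²))*(-44) = ((-47 + 36) + √(1 + 1))*(-44) = (-11 + √2)*(-44) = 484 - 44*√2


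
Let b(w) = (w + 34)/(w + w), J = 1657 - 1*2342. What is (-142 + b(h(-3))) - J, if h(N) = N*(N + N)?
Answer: 4900/9 ≈ 544.44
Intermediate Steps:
J = -685 (J = 1657 - 2342 = -685)
h(N) = 2*N² (h(N) = N*(2*N) = 2*N²)
b(w) = (34 + w)/(2*w) (b(w) = (34 + w)/((2*w)) = (34 + w)*(1/(2*w)) = (34 + w)/(2*w))
(-142 + b(h(-3))) - J = (-142 + (34 + 2*(-3)²)/(2*((2*(-3)²)))) - 1*(-685) = (-142 + (34 + 2*9)/(2*((2*9)))) + 685 = (-142 + (½)*(34 + 18)/18) + 685 = (-142 + (½)*(1/18)*52) + 685 = (-142 + 13/9) + 685 = -1265/9 + 685 = 4900/9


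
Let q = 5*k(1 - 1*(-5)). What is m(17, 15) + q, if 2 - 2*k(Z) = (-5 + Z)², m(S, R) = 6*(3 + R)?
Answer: 221/2 ≈ 110.50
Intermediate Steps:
m(S, R) = 18 + 6*R
k(Z) = 1 - (-5 + Z)²/2
q = 5/2 (q = 5*(1 - (-5 + (1 - 1*(-5)))²/2) = 5*(1 - (-5 + (1 + 5))²/2) = 5*(1 - (-5 + 6)²/2) = 5*(1 - ½*1²) = 5*(1 - ½*1) = 5*(1 - ½) = 5*(½) = 5/2 ≈ 2.5000)
m(17, 15) + q = (18 + 6*15) + 5/2 = (18 + 90) + 5/2 = 108 + 5/2 = 221/2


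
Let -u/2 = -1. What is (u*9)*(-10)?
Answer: -180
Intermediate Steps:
u = 2 (u = -2*(-1) = 2)
(u*9)*(-10) = (2*9)*(-10) = 18*(-10) = -180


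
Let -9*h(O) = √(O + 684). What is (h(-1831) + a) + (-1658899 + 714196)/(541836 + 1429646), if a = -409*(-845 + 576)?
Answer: 216903476419/1971482 - I*√1147/9 ≈ 1.1002e+5 - 3.763*I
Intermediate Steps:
h(O) = -√(684 + O)/9 (h(O) = -√(O + 684)/9 = -√(684 + O)/9)
a = 110021 (a = -409*(-269) = 110021)
(h(-1831) + a) + (-1658899 + 714196)/(541836 + 1429646) = (-√(684 - 1831)/9 + 110021) + (-1658899 + 714196)/(541836 + 1429646) = (-I*√1147/9 + 110021) - 944703/1971482 = (110021 - I*√1147/9) - 944703/1971482 = 216903476419/1971482 - I*√1147/9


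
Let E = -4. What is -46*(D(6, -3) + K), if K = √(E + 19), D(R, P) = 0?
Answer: -46*√15 ≈ -178.16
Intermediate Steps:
K = √15 (K = √(-4 + 19) = √15 ≈ 3.8730)
-46*(D(6, -3) + K) = -46*(0 + √15) = -46*√15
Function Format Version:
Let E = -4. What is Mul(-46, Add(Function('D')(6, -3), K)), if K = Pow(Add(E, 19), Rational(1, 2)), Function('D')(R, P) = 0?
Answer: Mul(-46, Pow(15, Rational(1, 2))) ≈ -178.16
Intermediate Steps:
K = Pow(15, Rational(1, 2)) (K = Pow(Add(-4, 19), Rational(1, 2)) = Pow(15, Rational(1, 2)) ≈ 3.8730)
Mul(-46, Add(Function('D')(6, -3), K)) = Mul(-46, Add(0, Pow(15, Rational(1, 2)))) = Mul(-46, Pow(15, Rational(1, 2)))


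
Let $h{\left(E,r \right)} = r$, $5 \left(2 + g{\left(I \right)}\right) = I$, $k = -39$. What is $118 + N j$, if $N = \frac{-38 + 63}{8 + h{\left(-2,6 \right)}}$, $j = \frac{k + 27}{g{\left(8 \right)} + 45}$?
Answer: $\frac{183448}{1561} \approx 117.52$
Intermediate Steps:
$g{\left(I \right)} = -2 + \frac{I}{5}$
$j = - \frac{60}{223}$ ($j = \frac{-39 + 27}{\left(-2 + \frac{1}{5} \cdot 8\right) + 45} = - \frac{12}{\left(-2 + \frac{8}{5}\right) + 45} = - \frac{12}{- \frac{2}{5} + 45} = - \frac{12}{\frac{223}{5}} = \left(-12\right) \frac{5}{223} = - \frac{60}{223} \approx -0.26906$)
$N = \frac{25}{14}$ ($N = \frac{-38 + 63}{8 + 6} = \frac{25}{14} \approx 1.7857$)
$118 + N j = 118 + \frac{25}{14} \left(- \frac{60}{223}\right) = 118 - \frac{750}{1561} = \frac{183448}{1561}$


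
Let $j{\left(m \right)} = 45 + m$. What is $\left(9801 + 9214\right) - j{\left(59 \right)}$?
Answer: $18911$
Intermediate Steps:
$\left(9801 + 9214\right) - j{\left(59 \right)} = \left(9801 + 9214\right) - \left(45 + 59\right) = 19015 - 104 = 18911$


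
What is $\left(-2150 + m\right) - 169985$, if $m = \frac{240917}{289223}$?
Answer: $- \frac{49785160188}{289223} \approx -1.7213 \cdot 10^{5}$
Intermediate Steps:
$m = \frac{240917}{289223}$ ($m = 240917 \cdot \frac{1}{289223} = \frac{240917}{289223} \approx 0.83298$)
$\left(-2150 + m\right) - 169985 = \left(-2150 + \frac{240917}{289223}\right) - 169985 = - \frac{621588533}{289223} - 169985 = - \frac{49785160188}{289223}$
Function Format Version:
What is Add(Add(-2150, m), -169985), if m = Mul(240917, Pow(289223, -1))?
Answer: Rational(-49785160188, 289223) ≈ -1.7213e+5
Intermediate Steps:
m = Rational(240917, 289223) (m = Mul(240917, Rational(1, 289223)) = Rational(240917, 289223) ≈ 0.83298)
Add(Add(-2150, m), -169985) = Add(Add(-2150, Rational(240917, 289223)), -169985) = Add(Rational(-621588533, 289223), -169985) = Rational(-49785160188, 289223)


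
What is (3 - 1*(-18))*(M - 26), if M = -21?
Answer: -987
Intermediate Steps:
(3 - 1*(-18))*(M - 26) = (3 - 1*(-18))*(-21 - 26) = (3 + 18)*(-47) = 21*(-47) = -987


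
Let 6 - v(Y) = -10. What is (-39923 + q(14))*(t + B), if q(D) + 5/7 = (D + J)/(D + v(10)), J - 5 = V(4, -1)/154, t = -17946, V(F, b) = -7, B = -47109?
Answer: 799936408017/308 ≈ 2.5972e+9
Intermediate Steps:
v(Y) = 16 (v(Y) = 6 - 1*(-10) = 6 + 10 = 16)
J = 109/22 (J = 5 - 7/154 = 5 - 7*1/154 = 5 - 1/22 = 109/22 ≈ 4.9545)
q(D) = -5/7 + (109/22 + D)/(16 + D) (q(D) = -5/7 + (D + 109/22)/(D + 16) = -5/7 + (109/22 + D)/(16 + D))
(-39923 + q(14))*(t + B) = (-39923 + (-997 + 44*14)/(154*(16 + 14)))*(-17946 - 47109) = (-39923 + (1/154)*(-997 + 616)/30)*(-65055) = (-39923 + (1/154)*(1/30)*(-381))*(-65055) = (-39923 - 127/1540)*(-65055) = -61481547/1540*(-65055) = 799936408017/308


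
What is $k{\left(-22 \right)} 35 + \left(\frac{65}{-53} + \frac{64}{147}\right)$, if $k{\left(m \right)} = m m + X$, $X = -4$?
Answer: $\frac{130882637}{7791} \approx 16799.0$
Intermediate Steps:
$k{\left(m \right)} = -4 + m^{2}$ ($k{\left(m \right)} = m m - 4 = m^{2} - 4 = -4 + m^{2}$)
$k{\left(-22 \right)} 35 + \left(\frac{65}{-53} + \frac{64}{147}\right) = \left(-4 + \left(-22\right)^{2}\right) 35 + \left(\frac{65}{-53} + \frac{64}{147}\right) = \left(-4 + 484\right) 35 + \left(65 \left(- \frac{1}{53}\right) + 64 \cdot \frac{1}{147}\right) = 480 \cdot 35 + \left(- \frac{65}{53} + \frac{64}{147}\right) = 16800 - \frac{6163}{7791} = \frac{130882637}{7791}$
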